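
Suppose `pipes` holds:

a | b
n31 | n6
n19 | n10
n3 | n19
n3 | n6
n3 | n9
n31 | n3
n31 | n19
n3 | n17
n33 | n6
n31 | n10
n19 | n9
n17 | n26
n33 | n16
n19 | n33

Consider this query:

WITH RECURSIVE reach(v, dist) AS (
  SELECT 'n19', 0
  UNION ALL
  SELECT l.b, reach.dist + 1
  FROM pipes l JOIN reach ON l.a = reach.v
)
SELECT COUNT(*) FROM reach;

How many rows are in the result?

6

Base: (n19, dist=0).
Iteration 1: edges from {n19} -> (n10, dist=1), (n33, dist=1), (n9, dist=1).
Iteration 2: edges from {n10,n33,n9} -> (n16, dist=2), (n6, dist=2).
Iteration 3: no outgoing edges from {n16,n6}; recursion stops.
Total rows emitted: 6.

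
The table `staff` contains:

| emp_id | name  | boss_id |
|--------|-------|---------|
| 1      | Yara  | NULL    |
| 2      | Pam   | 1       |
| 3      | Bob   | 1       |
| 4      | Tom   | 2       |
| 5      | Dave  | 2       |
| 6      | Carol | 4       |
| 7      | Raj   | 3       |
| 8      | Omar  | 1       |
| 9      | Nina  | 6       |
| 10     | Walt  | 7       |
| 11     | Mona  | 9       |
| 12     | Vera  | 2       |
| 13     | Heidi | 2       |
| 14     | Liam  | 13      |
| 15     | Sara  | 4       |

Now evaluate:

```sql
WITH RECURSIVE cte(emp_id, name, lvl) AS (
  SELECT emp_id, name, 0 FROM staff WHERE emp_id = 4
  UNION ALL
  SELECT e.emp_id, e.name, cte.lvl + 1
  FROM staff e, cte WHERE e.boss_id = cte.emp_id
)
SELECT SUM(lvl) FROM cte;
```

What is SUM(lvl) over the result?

7

Base: emp_id=4 (Tom) at lvl 0.
Iteration 1: rows with boss_id in {4} -> Carol (id 6, lvl 1), Sara (id 15, lvl 1).
Iteration 2: rows with boss_id in {6,15} -> Nina (id 9, lvl 2).
Iteration 3: rows with boss_id in {9} -> Mona (id 11, lvl 3).
Iteration 4: no rows with boss_id in {11}; recursion stops.
SUM(lvl) = 0 + 1 + 1 + 2 + 3 = 7.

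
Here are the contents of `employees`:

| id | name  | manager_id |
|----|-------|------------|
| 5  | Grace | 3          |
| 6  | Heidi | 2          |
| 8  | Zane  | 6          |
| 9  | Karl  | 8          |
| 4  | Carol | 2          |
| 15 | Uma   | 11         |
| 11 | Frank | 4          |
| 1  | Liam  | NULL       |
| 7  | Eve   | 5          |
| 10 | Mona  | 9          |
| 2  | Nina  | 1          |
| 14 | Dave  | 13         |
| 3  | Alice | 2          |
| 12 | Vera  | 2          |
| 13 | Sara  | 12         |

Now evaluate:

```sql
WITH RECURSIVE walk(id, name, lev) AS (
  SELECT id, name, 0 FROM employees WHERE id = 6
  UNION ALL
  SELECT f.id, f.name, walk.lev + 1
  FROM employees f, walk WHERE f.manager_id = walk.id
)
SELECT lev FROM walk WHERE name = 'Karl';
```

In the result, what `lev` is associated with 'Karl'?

2

Base: id=6 (Heidi) at lev 0.
Iteration 1: rows with manager_id in {6} -> Zane (id 8, lev 1).
Iteration 2: rows with manager_id in {8} -> Karl (id 9, lev 2).
Iteration 3: rows with manager_id in {9} -> Mona (id 10, lev 3).
Iteration 4: no rows with manager_id in {10}; recursion stops.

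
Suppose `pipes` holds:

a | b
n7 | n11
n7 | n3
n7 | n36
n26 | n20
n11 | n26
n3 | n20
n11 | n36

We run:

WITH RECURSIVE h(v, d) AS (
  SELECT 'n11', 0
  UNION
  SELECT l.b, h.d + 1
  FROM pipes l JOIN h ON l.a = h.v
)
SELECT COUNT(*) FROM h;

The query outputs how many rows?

4

Base: (n11, d=0).
Iteration 1: edges from {n11} -> (n26, d=1), (n36, d=1).
Iteration 2: edges from {n26,n36} -> (n20, d=2).
Iteration 3: no outgoing edges from {n20}; recursion stops.
Total rows emitted: 4.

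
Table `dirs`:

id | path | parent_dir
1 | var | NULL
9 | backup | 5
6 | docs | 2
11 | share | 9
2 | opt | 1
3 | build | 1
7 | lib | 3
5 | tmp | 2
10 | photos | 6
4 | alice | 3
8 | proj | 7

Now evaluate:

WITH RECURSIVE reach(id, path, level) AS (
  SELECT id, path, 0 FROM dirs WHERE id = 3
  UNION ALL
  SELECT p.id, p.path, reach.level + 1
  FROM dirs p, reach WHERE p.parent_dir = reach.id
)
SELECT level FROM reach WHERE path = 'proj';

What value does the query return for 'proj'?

2

Base: id=3 (build) at level 0.
Iteration 1: rows with parent_dir in {3} -> alice (id 4, level 1), lib (id 7, level 1).
Iteration 2: rows with parent_dir in {4,7} -> proj (id 8, level 2).
Iteration 3: no rows with parent_dir in {8}; recursion stops.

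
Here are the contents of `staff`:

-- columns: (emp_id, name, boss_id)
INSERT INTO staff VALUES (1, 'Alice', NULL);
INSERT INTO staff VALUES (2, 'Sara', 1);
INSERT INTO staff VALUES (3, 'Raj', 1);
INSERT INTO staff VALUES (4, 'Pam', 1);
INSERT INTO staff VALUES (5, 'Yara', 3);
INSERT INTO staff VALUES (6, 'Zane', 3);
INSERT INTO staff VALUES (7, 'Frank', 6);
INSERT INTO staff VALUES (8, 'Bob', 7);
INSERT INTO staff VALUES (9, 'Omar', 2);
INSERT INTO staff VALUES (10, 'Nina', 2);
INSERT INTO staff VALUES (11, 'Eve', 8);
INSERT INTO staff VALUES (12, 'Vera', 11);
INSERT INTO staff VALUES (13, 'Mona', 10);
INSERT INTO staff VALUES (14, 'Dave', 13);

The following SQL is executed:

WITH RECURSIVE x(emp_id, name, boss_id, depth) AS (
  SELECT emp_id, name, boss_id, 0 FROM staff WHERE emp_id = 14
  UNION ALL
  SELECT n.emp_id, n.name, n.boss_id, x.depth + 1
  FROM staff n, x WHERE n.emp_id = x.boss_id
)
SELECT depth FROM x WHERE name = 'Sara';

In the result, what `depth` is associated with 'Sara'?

3

Base: emp_id=14 (Dave), boss_id=13, depth 0.
Iteration 1: join on emp_id=13 -> Mona (id 13, boss_id=10, depth 1).
Iteration 2: join on emp_id=10 -> Nina (id 10, boss_id=2, depth 2).
Iteration 3: join on emp_id=2 -> Sara (id 2, boss_id=1, depth 3).
Iteration 4: join on emp_id=1 -> Alice (id 1, boss_id=NULL, depth 4).
Iteration 5: boss_id is NULL; no match; recursion stops.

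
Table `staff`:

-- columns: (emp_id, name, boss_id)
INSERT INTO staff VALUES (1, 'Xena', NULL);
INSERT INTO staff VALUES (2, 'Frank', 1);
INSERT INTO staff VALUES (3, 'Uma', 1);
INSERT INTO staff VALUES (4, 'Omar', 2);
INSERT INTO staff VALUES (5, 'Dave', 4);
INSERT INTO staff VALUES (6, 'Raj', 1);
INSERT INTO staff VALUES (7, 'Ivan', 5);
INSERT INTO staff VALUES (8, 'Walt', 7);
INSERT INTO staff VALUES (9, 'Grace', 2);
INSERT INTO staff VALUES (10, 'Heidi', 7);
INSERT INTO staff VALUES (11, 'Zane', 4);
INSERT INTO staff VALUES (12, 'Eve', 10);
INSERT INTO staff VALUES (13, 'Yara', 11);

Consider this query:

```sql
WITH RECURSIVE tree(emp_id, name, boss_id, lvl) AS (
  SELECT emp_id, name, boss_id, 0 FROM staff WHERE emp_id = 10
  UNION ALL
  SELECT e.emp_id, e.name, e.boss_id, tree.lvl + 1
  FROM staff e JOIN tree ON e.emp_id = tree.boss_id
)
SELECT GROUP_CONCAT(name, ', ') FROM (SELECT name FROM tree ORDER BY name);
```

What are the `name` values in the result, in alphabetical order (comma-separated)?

Base: emp_id=10 (Heidi), boss_id=7, lvl 0.
Iteration 1: join on emp_id=7 -> Ivan (id 7, boss_id=5, lvl 1).
Iteration 2: join on emp_id=5 -> Dave (id 5, boss_id=4, lvl 2).
Iteration 3: join on emp_id=4 -> Omar (id 4, boss_id=2, lvl 3).
Iteration 4: join on emp_id=2 -> Frank (id 2, boss_id=1, lvl 4).
Iteration 5: join on emp_id=1 -> Xena (id 1, boss_id=NULL, lvl 5).
Iteration 6: boss_id is NULL; no match; recursion stops.

Dave, Frank, Heidi, Ivan, Omar, Xena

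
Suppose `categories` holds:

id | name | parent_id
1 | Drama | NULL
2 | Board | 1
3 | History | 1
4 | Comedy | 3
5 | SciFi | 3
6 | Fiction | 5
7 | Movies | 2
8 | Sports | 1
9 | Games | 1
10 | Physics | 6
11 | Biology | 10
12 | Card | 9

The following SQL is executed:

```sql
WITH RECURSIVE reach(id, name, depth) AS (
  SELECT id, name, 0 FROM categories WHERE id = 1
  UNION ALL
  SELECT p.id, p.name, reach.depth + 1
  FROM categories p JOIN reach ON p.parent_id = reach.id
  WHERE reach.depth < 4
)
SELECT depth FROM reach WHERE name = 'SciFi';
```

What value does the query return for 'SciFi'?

2

Base: id=1 (Drama) at depth 0.
Iteration 1: rows with parent_id in {1} -> Board (id 2, depth 1), History (id 3, depth 1), Sports (id 8, depth 1), Games (id 9, depth 1).
Iteration 2: rows with parent_id in {2,3,8,9} -> Comedy (id 4, depth 2), SciFi (id 5, depth 2), Movies (id 7, depth 2), Card (id 12, depth 2).
Iteration 3: rows with parent_id in {4,5,7,12} -> Fiction (id 6, depth 3).
Iteration 4: rows with parent_id in {6} -> Physics (id 10, depth 4).
Iteration 5: depth < 4 fails for all current rows; recursion stops.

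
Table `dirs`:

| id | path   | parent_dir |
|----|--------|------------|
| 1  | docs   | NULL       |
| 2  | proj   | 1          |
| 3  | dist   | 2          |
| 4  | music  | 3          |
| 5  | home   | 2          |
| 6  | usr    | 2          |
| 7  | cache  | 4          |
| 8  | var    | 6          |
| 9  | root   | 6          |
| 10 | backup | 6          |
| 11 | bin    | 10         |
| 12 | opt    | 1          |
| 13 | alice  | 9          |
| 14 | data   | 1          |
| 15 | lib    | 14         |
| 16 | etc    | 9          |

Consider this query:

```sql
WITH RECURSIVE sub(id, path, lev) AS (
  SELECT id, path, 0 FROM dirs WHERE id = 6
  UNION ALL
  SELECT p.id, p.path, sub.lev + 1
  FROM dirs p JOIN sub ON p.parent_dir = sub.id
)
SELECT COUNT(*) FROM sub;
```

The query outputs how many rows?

7

Base: id=6 (usr) at lev 0.
Iteration 1: rows with parent_dir in {6} -> var (id 8, lev 1), root (id 9, lev 1), backup (id 10, lev 1).
Iteration 2: rows with parent_dir in {8,9,10} -> bin (id 11, lev 2), alice (id 13, lev 2), etc (id 16, lev 2).
Iteration 3: no rows with parent_dir in {11,13,16}; recursion stops.
Total rows emitted: 7.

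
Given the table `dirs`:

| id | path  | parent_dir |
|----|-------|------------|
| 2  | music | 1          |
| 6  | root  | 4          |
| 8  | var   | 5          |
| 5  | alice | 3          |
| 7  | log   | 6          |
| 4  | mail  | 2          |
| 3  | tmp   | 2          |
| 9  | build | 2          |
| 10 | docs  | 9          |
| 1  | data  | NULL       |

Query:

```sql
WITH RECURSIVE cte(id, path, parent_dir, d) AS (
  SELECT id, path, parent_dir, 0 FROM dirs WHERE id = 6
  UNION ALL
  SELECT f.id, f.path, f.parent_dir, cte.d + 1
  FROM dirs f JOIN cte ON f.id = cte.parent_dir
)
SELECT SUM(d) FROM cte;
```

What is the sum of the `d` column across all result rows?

Base: id=6 (root), parent_dir=4, d 0.
Iteration 1: join on id=4 -> mail (id 4, parent_dir=2, d 1).
Iteration 2: join on id=2 -> music (id 2, parent_dir=1, d 2).
Iteration 3: join on id=1 -> data (id 1, parent_dir=NULL, d 3).
Iteration 4: parent_dir is NULL; no match; recursion stops.
SUM(d) = 0 + 1 + 2 + 3 = 6.

6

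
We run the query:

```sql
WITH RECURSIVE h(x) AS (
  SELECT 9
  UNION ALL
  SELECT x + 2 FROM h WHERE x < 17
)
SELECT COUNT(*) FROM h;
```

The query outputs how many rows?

Base: x=9.
Iteration 1: 9 < 17 holds -> x = 9 + 2 = 11.
Iteration 2: 11 < 17 holds -> x = 11 + 2 = 13.
Iteration 3: 13 < 17 holds -> x = 13 + 2 = 15.
Iteration 4: 15 < 17 holds -> x = 15 + 2 = 17.
Iteration 5: 17 < 17 fails; recursion stops.
Total rows emitted: 5.

5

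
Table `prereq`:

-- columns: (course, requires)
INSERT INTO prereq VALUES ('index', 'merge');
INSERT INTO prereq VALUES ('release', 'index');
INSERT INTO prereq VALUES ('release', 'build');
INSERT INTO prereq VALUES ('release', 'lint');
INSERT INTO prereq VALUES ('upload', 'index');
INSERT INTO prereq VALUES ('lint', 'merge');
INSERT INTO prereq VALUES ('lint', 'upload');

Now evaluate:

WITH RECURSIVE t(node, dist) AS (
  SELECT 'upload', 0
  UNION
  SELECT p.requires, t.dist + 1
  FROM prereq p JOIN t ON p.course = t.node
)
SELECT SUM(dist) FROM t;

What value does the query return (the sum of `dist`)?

3

Base: (upload, dist=0).
Iteration 1: edges from {upload} -> (index, dist=1).
Iteration 2: edges from {index} -> (merge, dist=2).
Iteration 3: no outgoing edges from {merge}; recursion stops.
SUM(dist) = 0 + 1 + 2 = 3.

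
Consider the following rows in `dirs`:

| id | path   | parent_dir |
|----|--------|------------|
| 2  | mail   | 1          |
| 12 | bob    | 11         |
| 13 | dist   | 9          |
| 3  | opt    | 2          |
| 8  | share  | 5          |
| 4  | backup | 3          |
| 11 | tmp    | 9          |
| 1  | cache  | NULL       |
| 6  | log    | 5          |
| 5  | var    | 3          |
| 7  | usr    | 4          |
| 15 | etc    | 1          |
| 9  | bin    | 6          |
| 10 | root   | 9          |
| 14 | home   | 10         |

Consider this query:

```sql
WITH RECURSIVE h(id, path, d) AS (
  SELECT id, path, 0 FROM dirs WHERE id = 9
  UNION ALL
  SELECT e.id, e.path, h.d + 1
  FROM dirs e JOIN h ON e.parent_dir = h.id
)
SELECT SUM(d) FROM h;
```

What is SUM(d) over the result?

Base: id=9 (bin) at d 0.
Iteration 1: rows with parent_dir in {9} -> root (id 10, d 1), tmp (id 11, d 1), dist (id 13, d 1).
Iteration 2: rows with parent_dir in {10,11,13} -> bob (id 12, d 2), home (id 14, d 2).
Iteration 3: no rows with parent_dir in {12,14}; recursion stops.
SUM(d) = 0 + 1 + 1 + 1 + 2 + 2 = 7.

7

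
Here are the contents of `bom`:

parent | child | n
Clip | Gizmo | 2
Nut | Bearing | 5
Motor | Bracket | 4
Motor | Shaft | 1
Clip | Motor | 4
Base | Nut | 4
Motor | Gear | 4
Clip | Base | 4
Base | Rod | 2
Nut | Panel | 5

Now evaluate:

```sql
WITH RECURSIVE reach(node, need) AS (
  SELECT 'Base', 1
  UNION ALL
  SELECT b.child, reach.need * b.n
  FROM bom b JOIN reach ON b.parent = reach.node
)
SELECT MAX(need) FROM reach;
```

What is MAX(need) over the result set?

Base: (Base, need=1).
Iteration 1: components of {Base} -> Nut = 1*4 = 4, Rod = 1*2 = 2.
Iteration 2: components of {Nut,Rod} -> Bearing = 4*5 = 20, Panel = 4*5 = 20.
Iteration 3: no further components; recursion stops.
need values: 1, 2, 4, 20, 20; the maximum is 20.

20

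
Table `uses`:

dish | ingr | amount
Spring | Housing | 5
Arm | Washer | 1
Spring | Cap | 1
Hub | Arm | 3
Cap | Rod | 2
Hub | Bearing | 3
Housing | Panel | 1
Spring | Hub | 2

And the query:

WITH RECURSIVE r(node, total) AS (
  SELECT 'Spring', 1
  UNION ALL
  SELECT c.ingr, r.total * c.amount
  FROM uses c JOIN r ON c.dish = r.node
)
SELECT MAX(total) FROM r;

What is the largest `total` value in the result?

6

Base: (Spring, total=1).
Iteration 1: components of {Spring} -> Cap = 1*1 = 1, Housing = 1*5 = 5, Hub = 1*2 = 2.
Iteration 2: components of {Cap,Housing,Hub} -> Arm = 2*3 = 6, Bearing = 2*3 = 6, Panel = 5*1 = 5, Rod = 1*2 = 2.
Iteration 3: components of {Arm,Bearing,Panel,Rod} -> Washer = 6*1 = 6.
Iteration 4: no further components; recursion stops.
total values: 1, 2, 5, 1, 6, 6, 5, 2, 6; the maximum is 6.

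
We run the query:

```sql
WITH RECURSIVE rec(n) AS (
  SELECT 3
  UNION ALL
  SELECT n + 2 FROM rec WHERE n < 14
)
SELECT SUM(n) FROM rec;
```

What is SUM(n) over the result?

63

Base: n=3.
Iteration 1: 3 < 14 holds -> n = 3 + 2 = 5.
Iteration 2: 5 < 14 holds -> n = 5 + 2 = 7.
Iteration 3: 7 < 14 holds -> n = 7 + 2 = 9.
Iteration 4: 9 < 14 holds -> n = 9 + 2 = 11.
Iteration 5: 11 < 14 holds -> n = 11 + 2 = 13.
Iteration 6: 13 < 14 holds -> n = 13 + 2 = 15.
Iteration 7: 15 < 14 fails; recursion stops.
SUM(n) = 3 + 5 + 7 + 9 + 11 + 13 + 15 = 63.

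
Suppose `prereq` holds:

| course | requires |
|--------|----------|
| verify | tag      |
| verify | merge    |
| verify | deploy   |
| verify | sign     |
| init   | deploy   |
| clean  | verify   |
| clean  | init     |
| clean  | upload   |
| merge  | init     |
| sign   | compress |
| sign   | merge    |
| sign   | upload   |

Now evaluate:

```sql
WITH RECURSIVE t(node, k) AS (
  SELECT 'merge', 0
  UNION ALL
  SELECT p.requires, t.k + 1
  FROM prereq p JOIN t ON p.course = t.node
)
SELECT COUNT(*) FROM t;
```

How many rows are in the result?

3

Base: (merge, k=0).
Iteration 1: edges from {merge} -> (init, k=1).
Iteration 2: edges from {init} -> (deploy, k=2).
Iteration 3: no outgoing edges from {deploy}; recursion stops.
Total rows emitted: 3.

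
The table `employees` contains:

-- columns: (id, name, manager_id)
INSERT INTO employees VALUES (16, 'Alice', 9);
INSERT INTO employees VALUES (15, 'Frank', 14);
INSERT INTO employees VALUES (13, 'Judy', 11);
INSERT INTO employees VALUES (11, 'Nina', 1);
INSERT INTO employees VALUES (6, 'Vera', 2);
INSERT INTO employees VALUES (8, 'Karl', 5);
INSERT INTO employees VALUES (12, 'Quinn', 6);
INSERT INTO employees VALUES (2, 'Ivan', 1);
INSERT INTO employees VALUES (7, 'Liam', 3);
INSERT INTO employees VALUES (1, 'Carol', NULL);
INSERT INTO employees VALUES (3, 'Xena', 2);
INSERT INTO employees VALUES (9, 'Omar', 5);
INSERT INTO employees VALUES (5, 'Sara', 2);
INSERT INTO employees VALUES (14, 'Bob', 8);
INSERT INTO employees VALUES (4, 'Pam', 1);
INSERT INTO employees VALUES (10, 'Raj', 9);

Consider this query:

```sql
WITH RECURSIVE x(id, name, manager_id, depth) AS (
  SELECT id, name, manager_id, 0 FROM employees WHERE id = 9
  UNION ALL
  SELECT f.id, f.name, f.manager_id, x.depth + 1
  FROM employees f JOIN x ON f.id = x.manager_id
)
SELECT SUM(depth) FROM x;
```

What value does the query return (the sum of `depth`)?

Base: id=9 (Omar), manager_id=5, depth 0.
Iteration 1: join on id=5 -> Sara (id 5, manager_id=2, depth 1).
Iteration 2: join on id=2 -> Ivan (id 2, manager_id=1, depth 2).
Iteration 3: join on id=1 -> Carol (id 1, manager_id=NULL, depth 3).
Iteration 4: manager_id is NULL; no match; recursion stops.
SUM(depth) = 0 + 1 + 2 + 3 = 6.

6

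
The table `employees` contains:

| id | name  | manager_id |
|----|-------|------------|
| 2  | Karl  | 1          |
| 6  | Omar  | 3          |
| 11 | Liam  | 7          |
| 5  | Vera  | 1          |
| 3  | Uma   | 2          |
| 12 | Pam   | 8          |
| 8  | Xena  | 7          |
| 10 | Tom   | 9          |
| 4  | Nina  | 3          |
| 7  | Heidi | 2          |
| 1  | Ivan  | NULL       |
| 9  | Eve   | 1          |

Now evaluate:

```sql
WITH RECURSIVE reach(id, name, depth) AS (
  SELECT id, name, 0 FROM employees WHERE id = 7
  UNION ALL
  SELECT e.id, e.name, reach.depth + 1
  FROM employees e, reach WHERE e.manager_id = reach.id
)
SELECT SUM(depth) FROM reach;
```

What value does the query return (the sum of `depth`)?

4

Base: id=7 (Heidi) at depth 0.
Iteration 1: rows with manager_id in {7} -> Xena (id 8, depth 1), Liam (id 11, depth 1).
Iteration 2: rows with manager_id in {8,11} -> Pam (id 12, depth 2).
Iteration 3: no rows with manager_id in {12}; recursion stops.
SUM(depth) = 0 + 1 + 1 + 2 = 4.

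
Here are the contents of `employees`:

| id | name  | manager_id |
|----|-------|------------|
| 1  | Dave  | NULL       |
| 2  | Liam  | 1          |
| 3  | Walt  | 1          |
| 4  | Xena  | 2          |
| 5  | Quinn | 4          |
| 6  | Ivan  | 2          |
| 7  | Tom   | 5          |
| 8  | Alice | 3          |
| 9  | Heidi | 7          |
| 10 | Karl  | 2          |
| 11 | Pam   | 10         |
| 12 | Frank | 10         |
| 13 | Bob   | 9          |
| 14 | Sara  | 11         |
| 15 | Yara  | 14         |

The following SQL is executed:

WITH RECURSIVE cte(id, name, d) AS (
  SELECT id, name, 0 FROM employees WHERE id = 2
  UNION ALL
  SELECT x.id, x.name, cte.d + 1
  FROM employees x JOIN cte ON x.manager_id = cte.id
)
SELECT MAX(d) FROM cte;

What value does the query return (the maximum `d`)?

Base: id=2 (Liam) at d 0.
Iteration 1: rows with manager_id in {2} -> Xena (id 4, d 1), Ivan (id 6, d 1), Karl (id 10, d 1).
Iteration 2: rows with manager_id in {4,6,10} -> Quinn (id 5, d 2), Pam (id 11, d 2), Frank (id 12, d 2).
Iteration 3: rows with manager_id in {5,11,12} -> Tom (id 7, d 3), Sara (id 14, d 3).
Iteration 4: rows with manager_id in {7,14} -> Heidi (id 9, d 4), Yara (id 15, d 4).
Iteration 5: rows with manager_id in {9,15} -> Bob (id 13, d 5).
Iteration 6: no rows with manager_id in {13}; recursion stops.
d values: 0, 1, 1, 1, 2, 2, 2, 3, 3, 4, 4, 5; the maximum is 5.

5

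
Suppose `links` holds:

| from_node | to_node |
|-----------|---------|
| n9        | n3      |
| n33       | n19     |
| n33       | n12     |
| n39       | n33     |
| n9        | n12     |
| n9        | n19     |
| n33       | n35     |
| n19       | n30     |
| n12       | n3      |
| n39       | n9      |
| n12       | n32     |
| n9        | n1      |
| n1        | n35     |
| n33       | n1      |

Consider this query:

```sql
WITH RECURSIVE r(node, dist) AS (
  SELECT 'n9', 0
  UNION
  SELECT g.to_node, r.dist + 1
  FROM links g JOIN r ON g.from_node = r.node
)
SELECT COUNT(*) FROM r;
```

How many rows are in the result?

9

Base: (n9, dist=0).
Iteration 1: edges from {n9} -> (n1, dist=1), (n12, dist=1), (n19, dist=1), (n3, dist=1).
Iteration 2: edges from {n1,n12,n19,n3} -> (n3, dist=2), (n30, dist=2), (n32, dist=2), (n35, dist=2).
Iteration 3: no outgoing edges from {n3,n30,n32,n35}; recursion stops.
Total rows emitted: 9.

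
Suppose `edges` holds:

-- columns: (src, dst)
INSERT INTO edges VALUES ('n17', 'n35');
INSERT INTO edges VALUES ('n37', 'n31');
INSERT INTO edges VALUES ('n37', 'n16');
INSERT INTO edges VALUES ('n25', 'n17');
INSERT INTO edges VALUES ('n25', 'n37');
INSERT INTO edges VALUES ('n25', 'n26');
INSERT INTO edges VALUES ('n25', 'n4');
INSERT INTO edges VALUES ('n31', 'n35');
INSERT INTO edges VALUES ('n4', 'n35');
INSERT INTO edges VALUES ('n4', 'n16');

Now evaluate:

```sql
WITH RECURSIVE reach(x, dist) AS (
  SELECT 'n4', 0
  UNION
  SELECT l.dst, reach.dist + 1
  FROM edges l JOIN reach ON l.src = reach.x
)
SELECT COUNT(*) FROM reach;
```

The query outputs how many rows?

3

Base: (n4, dist=0).
Iteration 1: edges from {n4} -> (n16, dist=1), (n35, dist=1).
Iteration 2: no outgoing edges from {n16,n35}; recursion stops.
Total rows emitted: 3.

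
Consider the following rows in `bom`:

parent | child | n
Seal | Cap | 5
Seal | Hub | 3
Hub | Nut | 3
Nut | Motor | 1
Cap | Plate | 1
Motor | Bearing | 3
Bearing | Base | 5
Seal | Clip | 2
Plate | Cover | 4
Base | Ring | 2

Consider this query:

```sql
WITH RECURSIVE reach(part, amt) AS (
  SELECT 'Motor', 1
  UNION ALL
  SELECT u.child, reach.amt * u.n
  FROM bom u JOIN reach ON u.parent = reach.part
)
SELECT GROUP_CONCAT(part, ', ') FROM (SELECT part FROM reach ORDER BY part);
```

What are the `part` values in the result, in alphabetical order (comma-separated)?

Base, Bearing, Motor, Ring

Base: (Motor, amt=1).
Iteration 1: components of {Motor} -> Bearing = 1*3 = 3.
Iteration 2: components of {Bearing} -> Base = 3*5 = 15.
Iteration 3: components of {Base} -> Ring = 15*2 = 30.
Iteration 4: no further components; recursion stops.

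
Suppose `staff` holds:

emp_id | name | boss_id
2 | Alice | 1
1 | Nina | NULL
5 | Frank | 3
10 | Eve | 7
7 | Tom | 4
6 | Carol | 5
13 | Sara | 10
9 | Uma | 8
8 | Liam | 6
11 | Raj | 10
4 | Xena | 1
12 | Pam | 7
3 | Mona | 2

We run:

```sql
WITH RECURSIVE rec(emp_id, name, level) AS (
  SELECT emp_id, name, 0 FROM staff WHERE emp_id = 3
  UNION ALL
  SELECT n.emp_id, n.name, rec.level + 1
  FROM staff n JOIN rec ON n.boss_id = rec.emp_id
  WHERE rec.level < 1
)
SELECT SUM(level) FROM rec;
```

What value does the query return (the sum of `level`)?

1

Base: emp_id=3 (Mona) at level 0.
Iteration 1: rows with boss_id in {3} -> Frank (id 5, level 1).
Iteration 2: level < 1 fails for all current rows; recursion stops.
SUM(level) = 0 + 1 = 1.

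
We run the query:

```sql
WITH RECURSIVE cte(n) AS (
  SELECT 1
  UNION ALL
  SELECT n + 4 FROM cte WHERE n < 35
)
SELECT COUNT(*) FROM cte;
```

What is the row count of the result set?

10

Base: n=1.
Iteration 1: 1 < 35 holds -> n = 1 + 4 = 5.
Iteration 2: 5 < 35 holds -> n = 5 + 4 = 9.
Iteration 3: 9 < 35 holds -> n = 9 + 4 = 13.
Iteration 4: 13 < 35 holds -> n = 13 + 4 = 17.
Iteration 5: 17 < 35 holds -> n = 17 + 4 = 21.
Iteration 6: 21 < 35 holds -> n = 21 + 4 = 25.
Iteration 7: 25 < 35 holds -> n = 25 + 4 = 29.
Iteration 8: 29 < 35 holds -> n = 29 + 4 = 33.
Iteration 9: 33 < 35 holds -> n = 33 + 4 = 37.
Iteration 10: 37 < 35 fails; recursion stops.
Total rows emitted: 10.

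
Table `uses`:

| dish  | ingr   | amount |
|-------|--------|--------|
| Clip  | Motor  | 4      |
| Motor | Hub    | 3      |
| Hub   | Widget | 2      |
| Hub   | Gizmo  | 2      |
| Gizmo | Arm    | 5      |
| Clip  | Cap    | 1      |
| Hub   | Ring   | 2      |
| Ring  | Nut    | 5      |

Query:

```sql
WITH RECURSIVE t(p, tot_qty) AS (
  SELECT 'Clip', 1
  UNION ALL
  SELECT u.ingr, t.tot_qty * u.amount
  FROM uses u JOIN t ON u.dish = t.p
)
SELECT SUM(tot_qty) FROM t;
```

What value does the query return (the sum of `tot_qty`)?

330

Base: (Clip, tot_qty=1).
Iteration 1: components of {Clip} -> Cap = 1*1 = 1, Motor = 1*4 = 4.
Iteration 2: components of {Cap,Motor} -> Hub = 4*3 = 12.
Iteration 3: components of {Hub} -> Gizmo = 12*2 = 24, Ring = 12*2 = 24, Widget = 12*2 = 24.
Iteration 4: components of {Gizmo,Ring,Widget} -> Arm = 24*5 = 120, Nut = 24*5 = 120.
Iteration 5: no further components; recursion stops.
SUM(tot_qty) = 1 + 1 + 4 + 12 + 24 + 24 + 24 + 120 + 120 = 330.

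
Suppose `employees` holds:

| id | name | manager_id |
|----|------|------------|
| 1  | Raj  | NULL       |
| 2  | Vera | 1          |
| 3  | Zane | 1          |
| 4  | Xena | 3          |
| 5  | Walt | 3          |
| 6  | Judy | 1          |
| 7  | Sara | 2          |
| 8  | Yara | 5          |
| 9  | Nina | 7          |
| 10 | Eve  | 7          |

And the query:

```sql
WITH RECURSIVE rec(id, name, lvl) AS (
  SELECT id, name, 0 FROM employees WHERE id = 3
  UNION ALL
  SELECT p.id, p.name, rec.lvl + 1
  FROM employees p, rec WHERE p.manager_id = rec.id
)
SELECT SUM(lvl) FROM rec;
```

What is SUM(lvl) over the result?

Base: id=3 (Zane) at lvl 0.
Iteration 1: rows with manager_id in {3} -> Xena (id 4, lvl 1), Walt (id 5, lvl 1).
Iteration 2: rows with manager_id in {4,5} -> Yara (id 8, lvl 2).
Iteration 3: no rows with manager_id in {8}; recursion stops.
SUM(lvl) = 0 + 1 + 1 + 2 = 4.

4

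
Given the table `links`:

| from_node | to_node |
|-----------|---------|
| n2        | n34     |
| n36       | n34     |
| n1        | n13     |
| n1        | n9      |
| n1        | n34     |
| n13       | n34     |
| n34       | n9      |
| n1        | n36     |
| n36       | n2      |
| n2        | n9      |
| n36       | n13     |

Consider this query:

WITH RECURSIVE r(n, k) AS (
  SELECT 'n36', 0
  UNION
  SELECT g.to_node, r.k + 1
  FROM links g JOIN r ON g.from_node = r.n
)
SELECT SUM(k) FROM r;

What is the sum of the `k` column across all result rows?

Base: (n36, k=0).
Iteration 1: edges from {n36} -> (n13, k=1), (n2, k=1), (n34, k=1).
Iteration 2: edges from {n13,n2,n34} -> (n34, k=2), (n9, k=2). [UNION drops 2 duplicate row(s)]
Iteration 3: edges from {n34,n9} -> (n9, k=3).
Iteration 4: no outgoing edges from {n9}; recursion stops.
SUM(k) = 0 + 1 + 1 + 1 + 2 + 2 + 3 = 10.

10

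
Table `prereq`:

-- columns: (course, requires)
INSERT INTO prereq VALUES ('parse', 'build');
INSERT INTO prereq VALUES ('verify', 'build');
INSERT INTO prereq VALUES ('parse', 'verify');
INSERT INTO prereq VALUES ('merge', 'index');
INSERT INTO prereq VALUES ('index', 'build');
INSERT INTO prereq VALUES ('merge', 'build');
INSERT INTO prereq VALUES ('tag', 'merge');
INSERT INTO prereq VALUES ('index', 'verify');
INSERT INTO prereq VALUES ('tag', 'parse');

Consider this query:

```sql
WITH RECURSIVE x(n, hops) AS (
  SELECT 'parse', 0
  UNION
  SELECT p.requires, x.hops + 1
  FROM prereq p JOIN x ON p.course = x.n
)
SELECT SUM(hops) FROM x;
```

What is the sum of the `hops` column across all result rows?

4

Base: (parse, hops=0).
Iteration 1: edges from {parse} -> (build, hops=1), (verify, hops=1).
Iteration 2: edges from {build,verify} -> (build, hops=2).
Iteration 3: no outgoing edges from {build}; recursion stops.
SUM(hops) = 0 + 1 + 1 + 2 = 4.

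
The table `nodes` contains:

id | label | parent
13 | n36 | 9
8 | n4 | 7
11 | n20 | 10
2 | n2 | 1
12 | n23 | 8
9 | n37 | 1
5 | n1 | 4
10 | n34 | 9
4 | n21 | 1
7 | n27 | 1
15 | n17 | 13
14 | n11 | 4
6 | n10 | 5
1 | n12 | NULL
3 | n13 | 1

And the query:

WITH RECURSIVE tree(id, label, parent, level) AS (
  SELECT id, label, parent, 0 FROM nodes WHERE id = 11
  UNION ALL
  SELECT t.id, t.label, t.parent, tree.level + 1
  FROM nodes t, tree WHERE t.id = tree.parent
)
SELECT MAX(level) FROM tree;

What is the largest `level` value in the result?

3

Base: id=11 (n20), parent=10, level 0.
Iteration 1: join on id=10 -> n34 (id 10, parent=9, level 1).
Iteration 2: join on id=9 -> n37 (id 9, parent=1, level 2).
Iteration 3: join on id=1 -> n12 (id 1, parent=NULL, level 3).
Iteration 4: parent is NULL; no match; recursion stops.
level values: 0, 1, 2, 3; the maximum is 3.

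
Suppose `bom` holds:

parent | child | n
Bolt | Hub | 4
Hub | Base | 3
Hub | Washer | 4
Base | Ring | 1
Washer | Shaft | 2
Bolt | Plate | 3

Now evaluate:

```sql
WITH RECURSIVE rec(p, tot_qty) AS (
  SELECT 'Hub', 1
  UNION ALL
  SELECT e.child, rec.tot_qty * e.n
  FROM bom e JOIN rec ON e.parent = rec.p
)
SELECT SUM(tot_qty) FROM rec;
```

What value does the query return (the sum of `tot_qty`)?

Base: (Hub, tot_qty=1).
Iteration 1: components of {Hub} -> Base = 1*3 = 3, Washer = 1*4 = 4.
Iteration 2: components of {Base,Washer} -> Ring = 3*1 = 3, Shaft = 4*2 = 8.
Iteration 3: no further components; recursion stops.
SUM(tot_qty) = 1 + 3 + 4 + 3 + 8 = 19.

19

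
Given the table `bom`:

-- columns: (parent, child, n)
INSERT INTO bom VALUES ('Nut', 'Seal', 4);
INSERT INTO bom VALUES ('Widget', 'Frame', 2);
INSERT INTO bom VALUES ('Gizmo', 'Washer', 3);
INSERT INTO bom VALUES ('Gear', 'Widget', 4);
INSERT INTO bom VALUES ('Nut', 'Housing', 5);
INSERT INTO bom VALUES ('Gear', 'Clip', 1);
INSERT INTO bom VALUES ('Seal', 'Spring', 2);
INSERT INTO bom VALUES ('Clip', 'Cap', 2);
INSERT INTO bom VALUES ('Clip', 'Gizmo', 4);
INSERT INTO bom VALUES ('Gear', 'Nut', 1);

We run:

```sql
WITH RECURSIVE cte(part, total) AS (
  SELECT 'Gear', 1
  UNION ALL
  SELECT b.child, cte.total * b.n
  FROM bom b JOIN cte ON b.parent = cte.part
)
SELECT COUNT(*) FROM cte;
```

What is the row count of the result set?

Base: (Gear, total=1).
Iteration 1: components of {Gear} -> Clip = 1*1 = 1, Nut = 1*1 = 1, Widget = 1*4 = 4.
Iteration 2: components of {Clip,Nut,Widget} -> Cap = 1*2 = 2, Frame = 4*2 = 8, Gizmo = 1*4 = 4, Housing = 1*5 = 5, Seal = 1*4 = 4.
Iteration 3: components of {Cap,Frame,Gizmo,Housing,Seal} -> Spring = 4*2 = 8, Washer = 4*3 = 12.
Iteration 4: no further components; recursion stops.
Total rows emitted: 11.

11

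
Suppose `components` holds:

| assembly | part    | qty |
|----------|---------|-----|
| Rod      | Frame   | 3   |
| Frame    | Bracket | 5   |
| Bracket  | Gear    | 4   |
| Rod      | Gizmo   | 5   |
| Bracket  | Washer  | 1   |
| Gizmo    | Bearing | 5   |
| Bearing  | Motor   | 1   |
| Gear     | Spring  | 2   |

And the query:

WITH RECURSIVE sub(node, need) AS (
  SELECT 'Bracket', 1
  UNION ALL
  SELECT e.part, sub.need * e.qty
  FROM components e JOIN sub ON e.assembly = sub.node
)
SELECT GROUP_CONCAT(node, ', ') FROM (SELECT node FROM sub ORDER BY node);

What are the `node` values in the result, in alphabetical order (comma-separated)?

Bracket, Gear, Spring, Washer

Base: (Bracket, need=1).
Iteration 1: components of {Bracket} -> Gear = 1*4 = 4, Washer = 1*1 = 1.
Iteration 2: components of {Gear,Washer} -> Spring = 4*2 = 8.
Iteration 3: no further components; recursion stops.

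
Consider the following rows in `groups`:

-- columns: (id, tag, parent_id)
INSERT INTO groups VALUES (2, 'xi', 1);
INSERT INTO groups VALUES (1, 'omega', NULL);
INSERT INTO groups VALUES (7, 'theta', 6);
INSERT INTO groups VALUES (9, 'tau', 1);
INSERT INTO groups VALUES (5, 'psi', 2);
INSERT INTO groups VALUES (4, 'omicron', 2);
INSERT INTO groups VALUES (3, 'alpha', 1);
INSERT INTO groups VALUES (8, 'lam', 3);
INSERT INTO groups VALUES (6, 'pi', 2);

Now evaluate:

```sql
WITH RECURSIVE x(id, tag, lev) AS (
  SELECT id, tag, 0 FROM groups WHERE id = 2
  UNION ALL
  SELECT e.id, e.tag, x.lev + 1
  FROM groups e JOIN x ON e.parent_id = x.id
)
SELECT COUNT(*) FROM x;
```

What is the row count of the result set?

Base: id=2 (xi) at lev 0.
Iteration 1: rows with parent_id in {2} -> omicron (id 4, lev 1), psi (id 5, lev 1), pi (id 6, lev 1).
Iteration 2: rows with parent_id in {4,5,6} -> theta (id 7, lev 2).
Iteration 3: no rows with parent_id in {7}; recursion stops.
Total rows emitted: 5.

5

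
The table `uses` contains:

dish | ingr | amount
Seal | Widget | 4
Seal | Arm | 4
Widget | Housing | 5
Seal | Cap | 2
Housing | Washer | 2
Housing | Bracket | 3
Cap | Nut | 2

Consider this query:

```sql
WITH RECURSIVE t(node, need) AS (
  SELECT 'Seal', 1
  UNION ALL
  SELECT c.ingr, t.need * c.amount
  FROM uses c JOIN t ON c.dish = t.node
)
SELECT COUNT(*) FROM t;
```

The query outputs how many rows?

Base: (Seal, need=1).
Iteration 1: components of {Seal} -> Arm = 1*4 = 4, Cap = 1*2 = 2, Widget = 1*4 = 4.
Iteration 2: components of {Arm,Cap,Widget} -> Housing = 4*5 = 20, Nut = 2*2 = 4.
Iteration 3: components of {Housing,Nut} -> Bracket = 20*3 = 60, Washer = 20*2 = 40.
Iteration 4: no further components; recursion stops.
Total rows emitted: 8.

8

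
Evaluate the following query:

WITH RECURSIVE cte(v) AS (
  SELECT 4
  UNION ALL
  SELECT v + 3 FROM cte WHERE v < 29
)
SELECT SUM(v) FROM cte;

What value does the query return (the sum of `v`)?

Base: v=4.
Iteration 1: 4 < 29 holds -> v = 4 + 3 = 7.
Iteration 2: 7 < 29 holds -> v = 7 + 3 = 10.
Iteration 3: 10 < 29 holds -> v = 10 + 3 = 13.
Iteration 4: 13 < 29 holds -> v = 13 + 3 = 16.
Iteration 5: 16 < 29 holds -> v = 16 + 3 = 19.
Iteration 6: 19 < 29 holds -> v = 19 + 3 = 22.
Iteration 7: 22 < 29 holds -> v = 22 + 3 = 25.
Iteration 8: 25 < 29 holds -> v = 25 + 3 = 28.
Iteration 9: 28 < 29 holds -> v = 28 + 3 = 31.
Iteration 10: 31 < 29 fails; recursion stops.
SUM(v) = 4 + 7 + 10 + 13 + 16 + 19 + 22 + 25 + 28 + 31 = 175.

175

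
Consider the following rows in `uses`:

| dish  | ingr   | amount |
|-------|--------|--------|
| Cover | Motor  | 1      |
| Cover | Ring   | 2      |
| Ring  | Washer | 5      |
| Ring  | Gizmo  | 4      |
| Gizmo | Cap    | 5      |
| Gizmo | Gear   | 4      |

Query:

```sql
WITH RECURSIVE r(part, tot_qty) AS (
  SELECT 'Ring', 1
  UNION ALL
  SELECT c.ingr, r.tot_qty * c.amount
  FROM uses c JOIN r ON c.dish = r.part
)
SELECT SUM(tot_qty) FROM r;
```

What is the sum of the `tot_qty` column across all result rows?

Base: (Ring, tot_qty=1).
Iteration 1: components of {Ring} -> Gizmo = 1*4 = 4, Washer = 1*5 = 5.
Iteration 2: components of {Gizmo,Washer} -> Cap = 4*5 = 20, Gear = 4*4 = 16.
Iteration 3: no further components; recursion stops.
SUM(tot_qty) = 1 + 5 + 4 + 20 + 16 = 46.

46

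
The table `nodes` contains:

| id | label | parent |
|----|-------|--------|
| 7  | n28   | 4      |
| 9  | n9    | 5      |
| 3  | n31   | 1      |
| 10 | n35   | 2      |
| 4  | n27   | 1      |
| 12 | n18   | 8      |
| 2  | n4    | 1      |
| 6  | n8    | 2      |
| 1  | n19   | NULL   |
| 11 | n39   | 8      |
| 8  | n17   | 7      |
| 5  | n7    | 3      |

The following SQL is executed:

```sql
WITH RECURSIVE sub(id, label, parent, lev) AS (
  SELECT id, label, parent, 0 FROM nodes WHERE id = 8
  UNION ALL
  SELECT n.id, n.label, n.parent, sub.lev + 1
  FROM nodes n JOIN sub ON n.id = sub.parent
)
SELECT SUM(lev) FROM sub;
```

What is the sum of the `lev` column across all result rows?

Base: id=8 (n17), parent=7, lev 0.
Iteration 1: join on id=7 -> n28 (id 7, parent=4, lev 1).
Iteration 2: join on id=4 -> n27 (id 4, parent=1, lev 2).
Iteration 3: join on id=1 -> n19 (id 1, parent=NULL, lev 3).
Iteration 4: parent is NULL; no match; recursion stops.
SUM(lev) = 0 + 1 + 2 + 3 = 6.

6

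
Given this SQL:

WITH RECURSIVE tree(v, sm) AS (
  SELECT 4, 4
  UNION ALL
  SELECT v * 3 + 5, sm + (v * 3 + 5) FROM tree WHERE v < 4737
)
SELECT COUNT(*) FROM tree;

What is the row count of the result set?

Base: v=4, sm=4.
Iteration 1: 4 < 4737 holds -> v = 4 * 3 + 5 = 17, sm = 4 + 17 = 21.
Iteration 2: 17 < 4737 holds -> v = 17 * 3 + 5 = 56, sm = 21 + 56 = 77.
Iteration 3: 56 < 4737 holds -> v = 56 * 3 + 5 = 173, sm = 77 + 173 = 250.
Iteration 4: 173 < 4737 holds -> v = 173 * 3 + 5 = 524, sm = 250 + 524 = 774.
Iteration 5: 524 < 4737 holds -> v = 524 * 3 + 5 = 1577, sm = 774 + 1577 = 2351.
Iteration 6: 1577 < 4737 holds -> v = 1577 * 3 + 5 = 4736, sm = 2351 + 4736 = 7087.
Iteration 7: 4736 < 4737 holds -> v = 4736 * 3 + 5 = 14213, sm = 7087 + 14213 = 21300.
Iteration 8: 14213 < 4737 fails; recursion stops.
Total rows emitted: 8.

8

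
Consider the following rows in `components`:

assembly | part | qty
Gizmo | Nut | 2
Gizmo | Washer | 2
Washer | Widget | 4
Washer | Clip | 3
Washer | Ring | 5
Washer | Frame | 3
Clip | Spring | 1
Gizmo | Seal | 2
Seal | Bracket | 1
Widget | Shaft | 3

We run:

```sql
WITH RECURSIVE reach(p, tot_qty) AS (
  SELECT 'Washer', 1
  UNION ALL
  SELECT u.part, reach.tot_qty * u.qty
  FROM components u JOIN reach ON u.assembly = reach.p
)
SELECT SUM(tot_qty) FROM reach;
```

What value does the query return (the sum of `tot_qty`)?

31

Base: (Washer, tot_qty=1).
Iteration 1: components of {Washer} -> Clip = 1*3 = 3, Frame = 1*3 = 3, Ring = 1*5 = 5, Widget = 1*4 = 4.
Iteration 2: components of {Clip,Frame,Ring,Widget} -> Shaft = 4*3 = 12, Spring = 3*1 = 3.
Iteration 3: no further components; recursion stops.
SUM(tot_qty) = 1 + 4 + 3 + 5 + 3 + 12 + 3 = 31.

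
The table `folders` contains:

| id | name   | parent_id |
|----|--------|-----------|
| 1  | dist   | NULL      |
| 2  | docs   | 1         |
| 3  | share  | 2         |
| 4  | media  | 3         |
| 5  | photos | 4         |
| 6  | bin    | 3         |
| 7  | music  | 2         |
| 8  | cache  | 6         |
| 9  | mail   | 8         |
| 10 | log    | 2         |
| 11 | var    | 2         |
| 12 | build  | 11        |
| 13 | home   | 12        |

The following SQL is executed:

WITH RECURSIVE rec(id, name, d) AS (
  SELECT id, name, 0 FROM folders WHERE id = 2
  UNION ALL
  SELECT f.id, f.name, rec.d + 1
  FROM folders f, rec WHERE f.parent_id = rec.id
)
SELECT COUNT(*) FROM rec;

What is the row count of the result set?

Base: id=2 (docs) at d 0.
Iteration 1: rows with parent_id in {2} -> share (id 3, d 1), music (id 7, d 1), log (id 10, d 1), var (id 11, d 1).
Iteration 2: rows with parent_id in {3,7,10,11} -> media (id 4, d 2), bin (id 6, d 2), build (id 12, d 2).
Iteration 3: rows with parent_id in {4,6,12} -> photos (id 5, d 3), cache (id 8, d 3), home (id 13, d 3).
Iteration 4: rows with parent_id in {5,8,13} -> mail (id 9, d 4).
Iteration 5: no rows with parent_id in {9}; recursion stops.
Total rows emitted: 12.

12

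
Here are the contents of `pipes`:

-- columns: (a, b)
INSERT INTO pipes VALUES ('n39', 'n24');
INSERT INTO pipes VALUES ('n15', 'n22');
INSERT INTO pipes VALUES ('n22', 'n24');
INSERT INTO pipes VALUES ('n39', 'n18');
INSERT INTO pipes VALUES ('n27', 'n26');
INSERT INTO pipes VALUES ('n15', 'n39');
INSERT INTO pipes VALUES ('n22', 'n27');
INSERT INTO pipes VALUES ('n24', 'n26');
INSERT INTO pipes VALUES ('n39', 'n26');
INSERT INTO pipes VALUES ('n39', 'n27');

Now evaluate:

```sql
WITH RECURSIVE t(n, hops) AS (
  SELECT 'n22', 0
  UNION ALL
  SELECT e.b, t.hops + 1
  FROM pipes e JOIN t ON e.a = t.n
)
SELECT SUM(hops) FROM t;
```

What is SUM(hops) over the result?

6

Base: (n22, hops=0).
Iteration 1: edges from {n22} -> (n24, hops=1), (n27, hops=1).
Iteration 2: edges from {n24,n27} -> (n26, hops=2) x2. [UNION ALL keeps all 2 new rows, including repeats]
Iteration 3: no outgoing edges from {n26}; recursion stops.
SUM(hops) = 0 + 1 + 1 + 2 + 2 = 6.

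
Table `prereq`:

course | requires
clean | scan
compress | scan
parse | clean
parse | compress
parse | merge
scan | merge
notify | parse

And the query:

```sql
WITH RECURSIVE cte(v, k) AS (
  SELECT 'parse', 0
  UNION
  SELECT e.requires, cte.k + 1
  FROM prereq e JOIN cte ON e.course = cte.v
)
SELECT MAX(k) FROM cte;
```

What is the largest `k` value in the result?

3

Base: (parse, k=0).
Iteration 1: edges from {parse} -> (clean, k=1), (compress, k=1), (merge, k=1).
Iteration 2: edges from {clean,compress,merge} -> (scan, k=2). [UNION drops 1 duplicate row(s)]
Iteration 3: edges from {scan} -> (merge, k=3).
Iteration 4: no outgoing edges from {merge}; recursion stops.
k values: 0, 1, 1, 1, 2, 3; the maximum is 3.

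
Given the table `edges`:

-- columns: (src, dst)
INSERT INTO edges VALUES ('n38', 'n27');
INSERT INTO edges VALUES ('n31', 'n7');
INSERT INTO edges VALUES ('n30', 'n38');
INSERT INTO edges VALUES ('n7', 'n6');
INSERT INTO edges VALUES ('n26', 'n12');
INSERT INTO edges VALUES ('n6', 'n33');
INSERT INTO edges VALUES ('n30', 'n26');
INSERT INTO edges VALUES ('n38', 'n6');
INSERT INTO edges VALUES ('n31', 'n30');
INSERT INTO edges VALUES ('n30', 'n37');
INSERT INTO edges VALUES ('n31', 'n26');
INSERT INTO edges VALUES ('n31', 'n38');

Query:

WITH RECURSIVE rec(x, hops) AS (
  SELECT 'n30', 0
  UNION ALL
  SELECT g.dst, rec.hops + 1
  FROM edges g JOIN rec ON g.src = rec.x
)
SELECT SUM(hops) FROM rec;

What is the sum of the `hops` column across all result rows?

12

Base: (n30, hops=0).
Iteration 1: edges from {n30} -> (n26, hops=1), (n37, hops=1), (n38, hops=1).
Iteration 2: edges from {n26,n37,n38} -> (n12, hops=2), (n27, hops=2), (n6, hops=2).
Iteration 3: edges from {n12,n27,n6} -> (n33, hops=3).
Iteration 4: no outgoing edges from {n33}; recursion stops.
SUM(hops) = 0 + 1 + 1 + 1 + 2 + 2 + 2 + 3 = 12.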